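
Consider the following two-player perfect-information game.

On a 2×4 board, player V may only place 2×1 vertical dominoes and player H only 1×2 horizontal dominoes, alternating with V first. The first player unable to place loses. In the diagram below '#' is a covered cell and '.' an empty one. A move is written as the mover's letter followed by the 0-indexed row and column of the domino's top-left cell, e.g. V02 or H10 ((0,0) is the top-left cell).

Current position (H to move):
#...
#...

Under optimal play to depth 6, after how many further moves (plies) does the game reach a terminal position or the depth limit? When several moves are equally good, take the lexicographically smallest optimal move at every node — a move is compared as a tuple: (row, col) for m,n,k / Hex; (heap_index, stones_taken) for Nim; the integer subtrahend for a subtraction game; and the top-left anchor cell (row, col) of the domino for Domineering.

[#.../#...] H move#1: H01:+1/###./#...*, H02:+1/#.##/#..., H11:+1/#.../###., H12:+1/#.../#.##
[###./#...] V move#2: V03:-1/####/#..#*
[####/#..#] H move#3: H11:+1/####/####*
[####/####] end (terminal -1, V#4); searched #.../#... to 6

PV length from [#.../#...]: 3 plies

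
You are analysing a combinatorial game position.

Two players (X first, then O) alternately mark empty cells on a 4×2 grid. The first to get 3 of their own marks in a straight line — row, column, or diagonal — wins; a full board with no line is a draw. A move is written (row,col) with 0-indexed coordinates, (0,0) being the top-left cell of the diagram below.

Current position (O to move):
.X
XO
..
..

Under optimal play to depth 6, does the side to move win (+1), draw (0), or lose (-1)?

value(.X/XO/../.., O) = 0

ply 1, O at .X/XO/../.. | (0,0)=+0→OX/XO/../..*; (2,0)=+0→.X/XO/O./..; (2,1)=+0→.X/XO/.O/..; (3,0)=+0→.X/XO/../O.; (3,1)=+0→.X/XO/../.O
ply 2, X at OX/XO/../.. | (2,0)=+0→OX/XO/X./..*; (2,1)=+0→OX/XO/.X/..; (3,0)=+0→OX/XO/../X.; (3,1)=+0→OX/XO/../.X
ply 3, O at OX/XO/X./.. | (2,1)=-1→OX/XO/XO/..; (3,0)=+0→OX/XO/X./O.*; (3,1)=-1→OX/XO/X./.O
ply 4, X at OX/XO/X./O. | (2,1)=+0→OX/XO/XX/O.*; (3,1)=+0→OX/XO/X./OX
ply 5, O at OX/XO/XX/O. | (3,1)=+0→OX/XO/XX/OO*
ply 6: OX/XO/XX/OO is terminal +0 (X); from .X/XO/../.. depth 6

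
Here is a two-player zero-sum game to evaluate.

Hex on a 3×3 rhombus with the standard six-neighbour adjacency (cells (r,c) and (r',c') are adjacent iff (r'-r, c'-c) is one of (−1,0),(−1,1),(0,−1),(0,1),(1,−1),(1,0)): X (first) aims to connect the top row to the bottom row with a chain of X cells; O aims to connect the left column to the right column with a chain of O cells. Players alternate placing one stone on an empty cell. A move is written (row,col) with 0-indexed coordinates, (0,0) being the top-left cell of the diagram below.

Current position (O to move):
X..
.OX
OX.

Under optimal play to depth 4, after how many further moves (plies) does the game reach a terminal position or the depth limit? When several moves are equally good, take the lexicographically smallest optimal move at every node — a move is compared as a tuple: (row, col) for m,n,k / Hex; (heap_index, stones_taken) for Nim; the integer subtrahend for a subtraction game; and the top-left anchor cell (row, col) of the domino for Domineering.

p1 O@[X../.OX/OX.]: (0,1)[XO./.OX/OX.]-1 (0,2)[X.O/.OX/OX.]+1* (1,0)[X../OOX/OX.]-1 (2,2)[X../.OX/OXO]-1
p2 X@[X.O/.OX/OX.] terminal -1; root [X../.OX/OX.] d4

PV length from [X../.OX/OX.]: 1 ply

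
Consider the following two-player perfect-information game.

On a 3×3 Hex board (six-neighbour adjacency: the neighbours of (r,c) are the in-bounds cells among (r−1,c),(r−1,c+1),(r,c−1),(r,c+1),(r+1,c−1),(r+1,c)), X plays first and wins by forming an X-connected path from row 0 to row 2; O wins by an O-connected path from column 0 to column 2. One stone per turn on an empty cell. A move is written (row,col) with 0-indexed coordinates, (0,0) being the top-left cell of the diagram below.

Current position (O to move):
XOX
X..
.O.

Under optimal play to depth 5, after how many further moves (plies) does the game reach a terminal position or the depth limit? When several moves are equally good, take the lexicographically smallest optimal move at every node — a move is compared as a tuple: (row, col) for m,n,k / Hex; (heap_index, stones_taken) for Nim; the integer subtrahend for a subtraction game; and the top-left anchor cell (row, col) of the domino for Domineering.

[XOX/X../.O.] O move#1: (1,1):-1/XOX/XO./.O., (1,2):-1/XOX/X.O/.O., (2,0):+1/XOX/X../OO.*, (2,2):-1/XOX/X../.OO
[XOX/X../OO.] X move#2: (1,1):-1/XOX/XX./OO.*, (1,2):-1/XOX/X.X/OO., (2,2):-1/XOX/X../OOX
[XOX/XX./OO.] O move#3: (1,2):+1/XOX/XXO/OO.*, (2,2):+1/XOX/XX./OOO
[XOX/XXO/OO.] end (terminal -1, X#4); searched XOX/X../.O. to 5

PV length from [XOX/X../.O.]: 3 plies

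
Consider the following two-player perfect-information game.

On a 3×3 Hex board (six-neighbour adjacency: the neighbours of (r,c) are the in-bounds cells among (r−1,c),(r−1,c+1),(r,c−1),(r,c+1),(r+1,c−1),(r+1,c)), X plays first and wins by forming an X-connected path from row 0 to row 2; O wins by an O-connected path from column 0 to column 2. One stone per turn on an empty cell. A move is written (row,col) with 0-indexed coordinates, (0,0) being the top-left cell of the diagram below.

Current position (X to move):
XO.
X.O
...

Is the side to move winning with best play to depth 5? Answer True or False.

p1 X@[XO./X.O/...]: (0,2)[XOX/X.O/...]-1 (1,1)[XO./XXO/...]+1* (2,0)[XO./X.O/X..]+1 (2,1)[XO./X.O/.X.]+1 (2,2)[XO./X.O/..X]-1
p2 O@[XO./XXO/...]: (0,2)[XOO/XXO/...]-1* (2,0)[XO./XXO/O..]-1 (2,1)[XO./XXO/.O.]-1 (2,2)[XO./XXO/..O]-1
p3 X@[XOO/XXO/...]: (2,0)[XOO/XXO/X..]+1* (2,1)[XOO/XXO/.X.]+1 (2,2)[XOO/XXO/..X]+1
p4 O@[XOO/XXO/X..] terminal -1; root [XO./X.O/...] d5

X winning at [XO./X.O/...]: True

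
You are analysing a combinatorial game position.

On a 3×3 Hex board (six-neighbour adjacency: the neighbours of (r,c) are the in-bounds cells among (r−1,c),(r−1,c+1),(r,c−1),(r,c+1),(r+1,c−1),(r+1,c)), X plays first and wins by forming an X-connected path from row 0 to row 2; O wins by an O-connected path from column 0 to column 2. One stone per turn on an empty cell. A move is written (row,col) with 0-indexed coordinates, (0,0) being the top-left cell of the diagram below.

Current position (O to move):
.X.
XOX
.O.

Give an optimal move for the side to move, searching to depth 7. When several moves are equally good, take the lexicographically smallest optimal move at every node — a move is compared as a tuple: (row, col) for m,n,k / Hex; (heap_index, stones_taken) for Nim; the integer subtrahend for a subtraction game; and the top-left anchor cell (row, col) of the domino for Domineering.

p1 O@[.X./XOX/.O.]: (0,0)[OX./XOX/.O.]-1 (0,2)[.XO/XOX/.O.]-1 (2,0)[.X./XOX/OO.]+1* (2,2)[.X./XOX/.OO]-1
p2 X@[.X./XOX/OO.]: (0,0)[XX./XOX/OO.]-1* (0,2)[.XX/XOX/OO.]-1 (2,2)[.X./XOX/OOX]-1
p3 O@[XX./XOX/OO.]: (0,2)[XXO/XOX/OO.]+1* (2,2)[XX./XOX/OOO]+1
p4 X@[XXO/XOX/OO.] terminal -1; root [.X./XOX/.O.] d7

O's best at [.X./XOX/.O.]: (2,0)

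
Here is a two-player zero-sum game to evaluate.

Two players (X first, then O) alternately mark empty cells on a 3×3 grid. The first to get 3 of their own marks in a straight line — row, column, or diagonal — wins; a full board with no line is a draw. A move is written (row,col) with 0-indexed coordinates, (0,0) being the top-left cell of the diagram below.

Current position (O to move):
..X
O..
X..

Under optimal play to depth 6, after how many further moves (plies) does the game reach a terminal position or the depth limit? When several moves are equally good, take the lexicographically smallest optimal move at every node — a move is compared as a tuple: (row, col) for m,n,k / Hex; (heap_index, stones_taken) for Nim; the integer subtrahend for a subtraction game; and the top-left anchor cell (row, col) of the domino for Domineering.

[..X/O../X..] O move#1: (0,0):-1/O.X/O../X.., (0,1):-1/.OX/O../X.., (1,1):+0/..X/OO./X..*, (1,2):-1/..X/O.O/X.., (2,1):-1/..X/O../XO., (2,2):-1/..X/O../X.O
[..X/OO./X..] X move#2: (0,0):-1/X.X/OO./X.., (0,1):-1/.XX/OO./X.., (1,2):+0/..X/OOX/X..*, (2,1):-1/..X/OO./XX., (2,2):-1/..X/OO./X.X
[..X/OOX/X..] O move#3: (0,0):-1/O.X/OOX/X.., (0,1):-1/.OX/OOX/X.., (2,1):-1/..X/OOX/XO., (2,2):+0/..X/OOX/X.O*
[..X/OOX/X.O] X move#4: (0,0):+0/X.X/OOX/X.O*, (0,1):-1/.XX/OOX/X.O, (2,1):-1/..X/OOX/XXO
[X.X/OOX/X.O] O move#5: (0,1):+0/XOX/OOX/X.O*, (2,1):-1/X.X/OOX/XOO
[XOX/OOX/X.O] X move#6: (2,1):+0/XOX/OOX/XXO*
[XOX/OOX/XXO] end (terminal +0, O#7); searched ..X/O../X.. to 6

PV length from [..X/O../X..]: 6 plies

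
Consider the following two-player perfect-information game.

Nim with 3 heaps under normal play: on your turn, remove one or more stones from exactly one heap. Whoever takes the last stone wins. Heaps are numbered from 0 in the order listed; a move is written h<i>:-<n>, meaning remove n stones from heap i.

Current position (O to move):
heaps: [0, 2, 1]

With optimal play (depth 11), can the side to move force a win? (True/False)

O winning at [(0,2,1)]: True

p1 O@[(0,2,1)]: h1:-1[(0,1,1)]+1* h1:-2[(0,0,1)]-1 h2:-1[(0,2,0)]-1
p2 X@[(0,1,1)]: h1:-1[(0,0,1)]-1* h2:-1[(0,1,0)]-1
p3 O@[(0,0,1)]: h2:-1[(0,0,0)]+1*
p4 X@[(0,0,0)] terminal -1; root [(0,2,1)] d11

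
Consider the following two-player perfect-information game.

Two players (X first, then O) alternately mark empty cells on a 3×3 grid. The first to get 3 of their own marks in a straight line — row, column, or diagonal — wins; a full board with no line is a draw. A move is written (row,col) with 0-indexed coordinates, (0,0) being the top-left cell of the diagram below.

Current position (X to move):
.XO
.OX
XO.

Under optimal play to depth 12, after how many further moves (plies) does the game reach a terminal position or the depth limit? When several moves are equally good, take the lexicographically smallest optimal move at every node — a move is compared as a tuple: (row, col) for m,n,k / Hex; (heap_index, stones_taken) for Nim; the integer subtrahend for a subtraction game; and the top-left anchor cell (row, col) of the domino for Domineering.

ply 1, X at .XO/.OX/XO. | (0,0)=+0→XXO/.OX/XO.*; (1,0)=+0→.XO/XOX/XO.; (2,2)=+0→.XO/.OX/XOX
ply 2, O at XXO/.OX/XO. | (1,0)=+0→XXO/OOX/XO.*; (2,2)=-1→XXO/.OX/XOO
ply 3, X at XXO/OOX/XO. | (2,2)=+0→XXO/OOX/XOX*
ply 4: XXO/OOX/XOX is terminal +0 (O); from .XO/.OX/XO. depth 12

PV length from [.XO/.OX/XO.]: 3 plies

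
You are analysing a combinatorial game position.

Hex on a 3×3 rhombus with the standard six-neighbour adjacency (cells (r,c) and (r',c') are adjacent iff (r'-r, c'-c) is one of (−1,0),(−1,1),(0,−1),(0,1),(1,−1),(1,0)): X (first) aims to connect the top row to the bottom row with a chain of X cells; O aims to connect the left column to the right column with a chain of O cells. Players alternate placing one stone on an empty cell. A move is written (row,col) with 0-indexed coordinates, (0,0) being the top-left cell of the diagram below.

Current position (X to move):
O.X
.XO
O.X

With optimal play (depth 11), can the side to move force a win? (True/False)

p1 X@[O.X/.XO/O.X]: (0,1)[OXX/.XO/O.X]-1 (1,0)[O.X/XXO/O.X]-1 (2,1)[O.X/.XO/OXX]+1*
p2 O@[O.X/.XO/OXX] terminal -1; root [O.X/.XO/O.X] d11

X winning at [O.X/.XO/O.X]: True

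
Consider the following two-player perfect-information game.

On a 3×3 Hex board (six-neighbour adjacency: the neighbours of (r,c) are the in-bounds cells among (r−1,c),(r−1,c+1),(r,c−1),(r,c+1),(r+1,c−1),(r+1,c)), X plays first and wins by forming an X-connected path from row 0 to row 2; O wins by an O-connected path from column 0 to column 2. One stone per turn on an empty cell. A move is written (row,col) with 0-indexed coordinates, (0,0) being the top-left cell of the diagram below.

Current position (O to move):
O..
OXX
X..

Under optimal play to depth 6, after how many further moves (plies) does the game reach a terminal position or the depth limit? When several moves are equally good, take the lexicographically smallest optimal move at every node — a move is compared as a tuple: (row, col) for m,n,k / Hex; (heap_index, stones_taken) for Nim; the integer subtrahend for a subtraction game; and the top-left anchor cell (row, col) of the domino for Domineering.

[O../OXX/X..] O move#1: (0,1):-1/OO./OXX/X..*, (0,2):-1/O.O/OXX/X.., (2,1):-1/O../OXX/XO., (2,2):-1/O../OXX/X.O
[OO./OXX/X..] X move#2: (0,2):+1/OOX/OXX/X..*, (2,1):-1/OO./OXX/XX., (2,2):-1/OO./OXX/X.X
[OOX/OXX/X..] end (terminal -1, O#3); searched O../OXX/X.. to 6

PV length from [O../OXX/X..]: 2 plies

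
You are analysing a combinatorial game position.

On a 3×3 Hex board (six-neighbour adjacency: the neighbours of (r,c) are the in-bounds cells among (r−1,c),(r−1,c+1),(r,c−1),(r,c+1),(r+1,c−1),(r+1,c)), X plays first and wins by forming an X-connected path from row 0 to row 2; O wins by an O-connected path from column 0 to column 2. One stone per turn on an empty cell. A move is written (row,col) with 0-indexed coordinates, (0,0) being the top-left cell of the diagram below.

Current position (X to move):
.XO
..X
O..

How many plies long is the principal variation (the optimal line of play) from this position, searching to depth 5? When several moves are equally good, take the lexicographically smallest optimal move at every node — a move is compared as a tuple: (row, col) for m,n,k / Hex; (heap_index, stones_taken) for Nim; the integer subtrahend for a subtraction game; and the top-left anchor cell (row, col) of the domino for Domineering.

PV length from [.XO/..X/O..]: 5 plies

ply 1, X at .XO/..X/O.. | (0,0)=-1→XXO/..X/O..; (1,0)=-1→.XO/X.X/O..; (1,1)=+1→.XO/.XX/O..*; (2,1)=-1→.XO/..X/OX.; (2,2)=-1→.XO/..X/O.X
ply 2, O at .XO/.XX/O.. | (0,0)=-1→OXO/.XX/O..*; (1,0)=-1→.XO/OXX/O..; (2,1)=-1→.XO/.XX/OO.; (2,2)=-1→.XO/.XX/O.O
ply 3, X at OXO/.XX/O.. | (1,0)=+1→OXO/XXX/O..*; (2,1)=+1→OXO/.XX/OX.; (2,2)=+1→OXO/.XX/O.X
ply 4, O at OXO/XXX/O.. | (2,1)=-1→OXO/XXX/OO.*; (2,2)=-1→OXO/XXX/O.O
ply 5, X at OXO/XXX/OO. | (2,2)=+1→OXO/XXX/OOX*
ply 6: OXO/XXX/OOX is terminal -1 (O); from .XO/..X/O.. depth 5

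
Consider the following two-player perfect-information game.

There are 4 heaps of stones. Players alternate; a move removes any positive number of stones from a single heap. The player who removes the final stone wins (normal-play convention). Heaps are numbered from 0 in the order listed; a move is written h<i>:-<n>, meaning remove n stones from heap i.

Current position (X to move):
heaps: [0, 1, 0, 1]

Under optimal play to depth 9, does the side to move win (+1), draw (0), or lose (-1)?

[(0,1,0,1)] X move#1: h1:-1:-1/(0,0,0,1)*, h3:-1:-1/(0,1,0,0)
[(0,0,0,1)] O move#2: h3:-1:+1/(0,0,0,0)*
[(0,0,0,0)] end (terminal -1, X#3); searched (0,1,0,1) to 9

value((0,1,0,1), X) = -1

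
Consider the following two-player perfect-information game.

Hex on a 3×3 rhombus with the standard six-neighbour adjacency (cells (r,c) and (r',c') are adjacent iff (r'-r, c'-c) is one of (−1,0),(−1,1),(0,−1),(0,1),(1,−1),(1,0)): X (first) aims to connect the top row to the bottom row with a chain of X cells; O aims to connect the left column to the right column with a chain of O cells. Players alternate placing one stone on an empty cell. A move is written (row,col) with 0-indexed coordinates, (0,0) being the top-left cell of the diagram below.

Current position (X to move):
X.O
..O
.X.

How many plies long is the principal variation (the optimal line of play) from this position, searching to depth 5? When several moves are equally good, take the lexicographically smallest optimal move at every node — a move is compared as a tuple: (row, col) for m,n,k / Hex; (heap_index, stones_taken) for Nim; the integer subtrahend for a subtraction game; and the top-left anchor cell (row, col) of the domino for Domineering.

p1 X@[X.O/..O/.X.]: (0,1)[XXO/..O/.X.]-1 (1,0)[X.O/X.O/.X.]+1* (1,1)[X.O/.XO/.X.]+1 (2,0)[X.O/..O/XX.]-1 (2,2)[X.O/..O/.XX]-1
p2 O@[X.O/X.O/.X.]: (0,1)[XOO/X.O/.X.]-1* (1,1)[X.O/XOO/.X.]-1 (2,0)[X.O/X.O/OX.]-1 (2,2)[X.O/X.O/.XO]-1
p3 X@[XOO/X.O/.X.]: (1,1)[XOO/XXO/.X.]+1* (2,0)[XOO/X.O/XX.]+1 (2,2)[XOO/X.O/.XX]+1
p4 O@[XOO/XXO/.X.] terminal -1; root [X.O/..O/.X.] d5

PV length from [X.O/..O/.X.]: 3 plies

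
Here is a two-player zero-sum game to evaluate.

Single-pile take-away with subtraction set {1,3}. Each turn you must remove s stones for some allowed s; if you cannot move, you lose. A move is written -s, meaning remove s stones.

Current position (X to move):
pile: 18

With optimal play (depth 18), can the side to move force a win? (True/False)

X winning at [18]: False

p1 X@[18]: -1[17]-1* -3[15]-1
p2 O@[17]: -1[16]+1* -3[14]+1
p3 X@[16]: -1[15]-1* -3[13]-1
p4 O@[15]: -1[14]+1* -3[12]+1
p5 X@[14]: -1[13]-1* -3[11]-1
p6 O@[13]: -1[12]+1* -3[10]+1
p7 X@[12]: -1[11]-1* -3[9]-1
p8 O@[11]: -1[10]+1* -3[8]+1
p9 X@[10]: -1[9]-1* -3[7]-1
p10 O@[9]: -1[8]+1* -3[6]+1
p11 X@[8]: -1[7]-1* -3[5]-1
p12 O@[7]: -1[6]+1* -3[4]+1
p13 X@[6]: -1[5]-1* -3[3]-1
p14 O@[5]: -1[4]+1* -3[2]+1
p15 X@[4]: -1[3]-1* -3[1]-1
p16 O@[3]: -1[2]+1* -3[0]+1
p17 X@[2]: -1[1]-1*
p18 O@[1]: -1[0]+1*
p19 X@[0] terminal -1; root [18] d18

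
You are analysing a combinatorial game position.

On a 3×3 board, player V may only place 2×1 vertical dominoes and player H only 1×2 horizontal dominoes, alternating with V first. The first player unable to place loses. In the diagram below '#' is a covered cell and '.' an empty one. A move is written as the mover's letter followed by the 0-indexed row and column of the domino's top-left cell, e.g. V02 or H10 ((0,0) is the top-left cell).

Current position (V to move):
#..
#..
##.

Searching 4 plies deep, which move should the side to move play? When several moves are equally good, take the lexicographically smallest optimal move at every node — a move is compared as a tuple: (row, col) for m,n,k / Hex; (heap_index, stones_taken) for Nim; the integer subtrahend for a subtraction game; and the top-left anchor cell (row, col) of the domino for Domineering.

V's best at [#../#../##.]: V01

p1 V@[#../#../##.]: V01[##./##./##.]+1* V02[#.#/#.#/##.]+1 V12[#../#.#/###]-1
p2 H@[##./##./##.] terminal -1; root [#../#../##.] d4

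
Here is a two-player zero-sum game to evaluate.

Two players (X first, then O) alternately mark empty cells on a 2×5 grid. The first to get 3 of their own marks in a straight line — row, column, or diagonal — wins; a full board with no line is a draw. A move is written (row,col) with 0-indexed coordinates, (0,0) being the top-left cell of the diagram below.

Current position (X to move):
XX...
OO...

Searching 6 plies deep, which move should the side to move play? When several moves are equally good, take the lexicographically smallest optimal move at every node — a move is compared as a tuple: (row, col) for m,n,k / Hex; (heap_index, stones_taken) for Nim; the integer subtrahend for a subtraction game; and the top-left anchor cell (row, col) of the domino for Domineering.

X's best at [XX.../OO...]: (0,2)

p1 X@[XX.../OO...]: (0,2)[XXX../OO...]+1* (0,3)[XX.X./OO...]-1 (0,4)[XX..X/OO...]-1 (1,2)[XX.../OOX..]+0 (1,3)[XX.../OO.X.]-1 (1,4)[XX.../OO..X]-1
p2 O@[XXX../OO...] terminal -1; root [XX.../OO...] d6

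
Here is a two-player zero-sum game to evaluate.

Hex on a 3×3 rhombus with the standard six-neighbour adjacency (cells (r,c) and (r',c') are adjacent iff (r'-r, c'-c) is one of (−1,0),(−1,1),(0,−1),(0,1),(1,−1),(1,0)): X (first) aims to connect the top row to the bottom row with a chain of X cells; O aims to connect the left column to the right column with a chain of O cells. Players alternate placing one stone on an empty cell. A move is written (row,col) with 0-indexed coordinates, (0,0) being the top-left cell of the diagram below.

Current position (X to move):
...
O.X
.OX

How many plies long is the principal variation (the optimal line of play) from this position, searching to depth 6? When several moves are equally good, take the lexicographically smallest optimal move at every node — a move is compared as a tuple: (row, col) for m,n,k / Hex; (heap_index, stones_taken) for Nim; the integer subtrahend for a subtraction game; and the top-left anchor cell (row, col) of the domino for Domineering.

[.../O.X/.OX] X move#1: (0,0):-1/X../O.X/.OX, (0,1):+1/.X./O.X/.OX*, (0,2):+1/..X/O.X/.OX, (1,1):+1/.../OXX/.OX, (2,0):-1/.../O.X/XOX
[.X./O.X/.OX] O move#2: (0,0):-1/OX./O.X/.OX*, (0,2):-1/.XO/O.X/.OX, (1,1):-1/.X./OOX/.OX, (2,0):-1/.X./O.X/OOX
[OX./O.X/.OX] X move#3: (0,2):+1/OXX/O.X/.OX*, (1,1):+1/OX./OXX/.OX, (2,0):+1/OX./O.X/XOX
[OXX/O.X/.OX] end (terminal -1, O#4); searched .../O.X/.OX to 6

PV length from [.../O.X/.OX]: 3 plies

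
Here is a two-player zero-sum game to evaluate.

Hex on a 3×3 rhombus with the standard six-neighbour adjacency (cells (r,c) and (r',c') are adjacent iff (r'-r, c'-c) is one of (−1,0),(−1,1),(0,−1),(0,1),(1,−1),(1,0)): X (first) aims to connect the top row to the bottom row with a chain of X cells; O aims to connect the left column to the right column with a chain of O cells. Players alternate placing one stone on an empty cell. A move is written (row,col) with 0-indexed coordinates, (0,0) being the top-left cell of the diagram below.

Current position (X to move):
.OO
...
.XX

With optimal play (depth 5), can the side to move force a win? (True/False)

X winning at [.OO/.../.XX]: False

[.OO/.../.XX] X move#1: (0,0):-1/XOO/.../.XX*, (1,0):-1/.OO/X../.XX, (1,1):-1/.OO/.X./.XX, (1,2):-1/.OO/..X/.XX, (2,0):-1/.OO/.../XXX
[XOO/.../.XX] O move#2: (1,0):+1/XOO/O../.XX*, (1,1):+1/XOO/.O./.XX, (1,2):-1/XOO/..O/.XX, (2,0):+1/XOO/.../OXX
[XOO/O../.XX] end (terminal -1, X#3); searched .OO/.../.XX to 5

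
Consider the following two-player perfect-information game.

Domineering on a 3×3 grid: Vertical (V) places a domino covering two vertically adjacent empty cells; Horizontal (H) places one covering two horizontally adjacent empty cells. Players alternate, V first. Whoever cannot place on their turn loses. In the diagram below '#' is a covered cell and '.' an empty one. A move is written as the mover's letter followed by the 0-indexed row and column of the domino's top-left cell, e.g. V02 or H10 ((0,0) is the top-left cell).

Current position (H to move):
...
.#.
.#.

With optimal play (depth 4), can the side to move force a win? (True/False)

[.../.#./.#.] H move#1: H00:-1/##./.#./.#.*, H01:-1/.##/.#./.#.
[##./.#./.#.] V move#2: V02:+1/###/.##/.#.*, V10:+1/##./##./##., V12:+1/##./.##/.##
[###/.##/.#.] end (terminal -1, H#3); searched .../.#./.#. to 4

H winning at [.../.#./.#.]: False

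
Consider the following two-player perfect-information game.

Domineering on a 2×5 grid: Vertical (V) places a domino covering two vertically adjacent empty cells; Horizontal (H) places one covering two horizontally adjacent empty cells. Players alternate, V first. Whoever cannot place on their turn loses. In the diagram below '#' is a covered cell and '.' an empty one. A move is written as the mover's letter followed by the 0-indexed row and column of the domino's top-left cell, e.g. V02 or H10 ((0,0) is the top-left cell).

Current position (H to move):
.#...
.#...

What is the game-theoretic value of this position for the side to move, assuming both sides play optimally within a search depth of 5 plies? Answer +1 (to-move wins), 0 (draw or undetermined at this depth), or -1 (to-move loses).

value(.#.../.#..., H) = -1

[.#.../.#...] H move#1: H02:-1/.###./.#...*, H03:-1/.#.##/.#..., H12:-1/.#.../.###., H13:-1/.#.../.#.##
[.###./.#...] V move#2: V00:-1/####./##..., V04:+1/.####/.#..#*
[.####/.#..#] H move#3: H12:-1/.####/.####*
[.####/.####] V move#4: V00:+1/#####/#####*
[#####/#####] end (terminal -1, H#5); searched .#.../.#... to 5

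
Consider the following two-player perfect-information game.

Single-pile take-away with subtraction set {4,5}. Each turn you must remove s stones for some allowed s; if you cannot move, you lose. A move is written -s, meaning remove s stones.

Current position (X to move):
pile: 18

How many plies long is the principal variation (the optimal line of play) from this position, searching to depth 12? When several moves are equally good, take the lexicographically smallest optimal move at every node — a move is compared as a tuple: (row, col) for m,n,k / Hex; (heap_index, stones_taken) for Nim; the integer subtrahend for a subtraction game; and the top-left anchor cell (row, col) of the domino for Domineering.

[18] X move#1: -4:-1/14*, -5:-1/13
[14] O move#2: -4:+1/10*, -5:+1/9
[10] X move#3: -4:-1/6*, -5:-1/5
[6] O move#4: -4:+1/2*, -5:+1/1
[2] end (terminal -1, X#5); searched 18 to 12

PV length from [18]: 4 plies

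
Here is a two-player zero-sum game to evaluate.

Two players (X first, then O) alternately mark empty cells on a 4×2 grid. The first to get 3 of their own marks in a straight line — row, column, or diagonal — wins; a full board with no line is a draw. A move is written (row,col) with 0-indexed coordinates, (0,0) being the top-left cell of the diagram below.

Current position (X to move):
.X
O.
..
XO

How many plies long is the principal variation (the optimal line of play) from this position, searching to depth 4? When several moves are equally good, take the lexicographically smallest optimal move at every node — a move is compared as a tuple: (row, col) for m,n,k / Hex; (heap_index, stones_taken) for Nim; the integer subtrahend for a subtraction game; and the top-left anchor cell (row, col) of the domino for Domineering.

PV length from [.X/O./../XO]: 4 plies

[.X/O./../XO] X move#1: (0,0):+0/XX/O./../XO*, (1,1):+0/.X/OX/../XO, (2,0):+0/.X/O./X./XO, (2,1):+0/.X/O./.X/XO
[XX/O./../XO] O move#2: (1,1):+0/XX/OO/../XO*, (2,0):+0/XX/O./O./XO, (2,1):+0/XX/O./.O/XO
[XX/OO/../XO] X move#3: (2,0):-1/XX/OO/X./XO, (2,1):+0/XX/OO/.X/XO*
[XX/OO/.X/XO] O move#4: (2,0):+0/XX/OO/OX/XO*
[XX/OO/OX/XO] end (terminal +0, X#5); searched .X/O./../XO to 4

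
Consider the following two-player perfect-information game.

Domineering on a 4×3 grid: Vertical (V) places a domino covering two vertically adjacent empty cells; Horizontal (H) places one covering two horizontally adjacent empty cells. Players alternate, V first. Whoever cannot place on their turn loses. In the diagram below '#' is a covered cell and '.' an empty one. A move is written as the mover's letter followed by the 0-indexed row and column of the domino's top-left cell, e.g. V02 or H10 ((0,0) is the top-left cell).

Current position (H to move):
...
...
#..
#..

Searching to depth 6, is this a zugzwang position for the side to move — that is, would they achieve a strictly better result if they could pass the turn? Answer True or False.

p1 H@[.../.../#../#..]: H00[##./.../#../#..]-1* H01[.##/.../#../#..]-1 H10[.../##./#../#..]-1 H11[.../.##/#../#..]-1 H21[.../.../###/#..]-1 H31[.../.../#../###]-1
p2 V@[##./.../#../#..]: V02[###/..#/#../#..]-1 V11[##./.#./##./#..]+1* V12[##./..#/#.#/#..]+1 V21[##./.../##./##.]+1 V22[##./.../#.#/#.#]+1
p3 H@[##./.#./##./#..]: H31[##./.#./##./###]-1*
p4 V@[##./.#./##./###]: V02[###/.##/##./###]+1* V12[##./.##/###/###]+1
p5 H@[###/.##/##./###] terminal -1; root [.../.../#../#..] d6
pass branch (V moves first from the same position):
  | p1 V@[.../.../#../#..]: V00[#../#../#../#..]+1* V01[.#./.#./#../#..]+1 V02[..#/..#/#../#..]+1 V11[.../.#./##./#..]+1 V12[.../..#/#.#/#..]-1 V21[.../.../##./##.]+1 V22[.../.../#.#/#.#]+1
  | p2 H@[#../#../#../#..]: H01[###/#../#../#..]-1* H11[#../###/#../#..]-1 H21[#../#../###/#..]-1 H31[#../#../#../###]-1
  | p3 V@[###/#../#../#..]: V11[###/##./##./#..]+1* V12[###/#.#/#.#/#..]+1 V21[###/#../##./##.]+1 V22[###/#../#.#/#.#]+1
  | p4 H@[###/##./##./#..]: H31[###/##./##./###]-1*
  | p5 V@[###/##./##./###]: V12[###/###/###/###]+1*
  | p6 H@[###/###/###/###] terminal -1; root [.../.../#../#..] d6
H moving scores -1; H passing scores -1

zugzwang(.../.../#../#.., H) = False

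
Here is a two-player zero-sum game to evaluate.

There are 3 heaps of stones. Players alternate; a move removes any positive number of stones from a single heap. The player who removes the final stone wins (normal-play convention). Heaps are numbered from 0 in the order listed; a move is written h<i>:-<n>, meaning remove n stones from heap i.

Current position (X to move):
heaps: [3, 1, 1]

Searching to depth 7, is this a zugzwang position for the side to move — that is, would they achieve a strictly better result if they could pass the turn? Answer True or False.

zugzwang((3,1,1), X) = False

p1 X@[(3,1,1)]: h0:-1[(2,1,1)]-1 h0:-2[(1,1,1)]-1 h0:-3[(0,1,1)]+1* h1:-1[(3,0,1)]-1 h2:-1[(3,1,0)]-1
p2 O@[(0,1,1)]: h1:-1[(0,0,1)]-1* h2:-1[(0,1,0)]-1
p3 X@[(0,0,1)]: h2:-1[(0,0,0)]+1*
p4 O@[(0,0,0)] terminal -1; root [(3,1,1)] d7
if X skipped the turn, O would face:
~ p1 O@[(3,1,1)]: h0:-1[(2,1,1)]-1 h0:-2[(1,1,1)]-1 h0:-3[(0,1,1)]+1* h1:-1[(3,0,1)]-1 h2:-1[(3,1,0)]-1
~ p2 X@[(0,1,1)]: h1:-1[(0,0,1)]-1* h2:-1[(0,1,0)]-1
~ p3 O@[(0,0,1)]: h2:-1[(0,0,0)]+1*
~ p4 X@[(0,0,0)] terminal -1; root [(3,1,1)] d7
compare (X): move=+1 vs pass=-1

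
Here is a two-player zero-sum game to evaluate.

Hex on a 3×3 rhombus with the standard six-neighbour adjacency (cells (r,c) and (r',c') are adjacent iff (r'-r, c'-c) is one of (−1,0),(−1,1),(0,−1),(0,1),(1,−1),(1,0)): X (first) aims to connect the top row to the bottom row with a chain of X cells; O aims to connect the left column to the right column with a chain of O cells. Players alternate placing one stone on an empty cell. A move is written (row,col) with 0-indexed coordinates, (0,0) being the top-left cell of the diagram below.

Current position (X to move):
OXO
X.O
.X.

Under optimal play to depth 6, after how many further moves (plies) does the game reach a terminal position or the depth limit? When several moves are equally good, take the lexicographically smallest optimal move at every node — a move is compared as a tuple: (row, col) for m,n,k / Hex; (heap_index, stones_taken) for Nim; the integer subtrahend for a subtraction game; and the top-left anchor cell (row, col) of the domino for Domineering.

[OXO/X.O/.X.] X move#1: (1,1):+1/OXO/XXO/.X.*, (2,0):+1/OXO/X.O/XX., (2,2):+1/OXO/X.O/.XX
[OXO/XXO/.X.] end (terminal -1, O#2); searched OXO/X.O/.X. to 6

PV length from [OXO/X.O/.X.]: 1 ply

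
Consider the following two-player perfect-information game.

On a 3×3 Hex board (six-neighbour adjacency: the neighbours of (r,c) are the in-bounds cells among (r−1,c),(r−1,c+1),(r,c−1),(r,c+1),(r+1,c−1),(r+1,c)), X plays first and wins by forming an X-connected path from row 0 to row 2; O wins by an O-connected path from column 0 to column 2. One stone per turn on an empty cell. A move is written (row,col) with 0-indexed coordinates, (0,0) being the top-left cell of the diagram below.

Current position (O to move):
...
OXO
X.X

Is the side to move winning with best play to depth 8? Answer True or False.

O winning at [.../OXO/X.X]: False

ply 1, O at .../OXO/X.X | (0,0)=-1→O../OXO/X.X*; (0,1)=-1→.O./OXO/X.X; (0,2)=-1→..O/OXO/X.X; (2,1)=-1→.../OXO/XOX
ply 2, X at O../OXO/X.X | (0,1)=+1→OX./OXO/X.X*; (0,2)=+1→O.X/OXO/X.X; (2,1)=+1→O../OXO/XXX
ply 3: OX./OXO/X.X is terminal -1 (O); from .../OXO/X.X depth 8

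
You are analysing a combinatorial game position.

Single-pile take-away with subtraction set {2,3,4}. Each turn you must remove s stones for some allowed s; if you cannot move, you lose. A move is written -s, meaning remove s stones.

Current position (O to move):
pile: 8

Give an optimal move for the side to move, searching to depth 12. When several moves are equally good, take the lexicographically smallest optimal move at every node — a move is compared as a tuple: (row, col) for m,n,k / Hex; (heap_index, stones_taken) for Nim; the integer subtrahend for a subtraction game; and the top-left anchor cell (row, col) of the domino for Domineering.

O's best at [8]: -2

[8] O move#1: -2:+1/6*, -3:-1/5, -4:-1/4
[6] X move#2: -2:-1/4*, -3:-1/3, -4:-1/2
[4] O move#3: -2:-1/2, -3:+1/1*, -4:+1/0
[1] end (terminal -1, X#4); searched 8 to 12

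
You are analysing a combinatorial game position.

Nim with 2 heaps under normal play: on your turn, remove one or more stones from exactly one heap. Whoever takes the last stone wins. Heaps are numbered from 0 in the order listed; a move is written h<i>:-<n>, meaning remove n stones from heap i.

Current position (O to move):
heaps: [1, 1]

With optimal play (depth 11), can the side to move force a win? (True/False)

ply 1, O at (1,1) | h0:-1=-1→(0,1)*; h1:-1=-1→(1,0)
ply 2, X at (0,1) | h1:-1=+1→(0,0)*
ply 3: (0,0) is terminal -1 (O); from (1,1) depth 11

O winning at [(1,1)]: False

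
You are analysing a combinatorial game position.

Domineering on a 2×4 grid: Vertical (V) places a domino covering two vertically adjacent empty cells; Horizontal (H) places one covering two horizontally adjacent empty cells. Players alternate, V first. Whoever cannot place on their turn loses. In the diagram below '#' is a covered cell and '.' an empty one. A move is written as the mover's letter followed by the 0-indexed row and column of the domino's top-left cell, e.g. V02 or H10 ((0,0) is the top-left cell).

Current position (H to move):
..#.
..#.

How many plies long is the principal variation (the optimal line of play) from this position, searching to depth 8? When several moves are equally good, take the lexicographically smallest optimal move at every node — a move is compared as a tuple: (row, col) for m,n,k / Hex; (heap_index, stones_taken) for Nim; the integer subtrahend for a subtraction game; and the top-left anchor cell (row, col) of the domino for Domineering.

[..#./..#.] H move#1: H00:+1/###./..#.*, H10:+1/..#./###.
[###./..#.] V move#2: V03:-1/####/..##*
[####/..##] H move#3: H10:+1/####/####*
[####/####] end (terminal -1, V#4); searched ..#./..#. to 8

PV length from [..#./..#.]: 3 plies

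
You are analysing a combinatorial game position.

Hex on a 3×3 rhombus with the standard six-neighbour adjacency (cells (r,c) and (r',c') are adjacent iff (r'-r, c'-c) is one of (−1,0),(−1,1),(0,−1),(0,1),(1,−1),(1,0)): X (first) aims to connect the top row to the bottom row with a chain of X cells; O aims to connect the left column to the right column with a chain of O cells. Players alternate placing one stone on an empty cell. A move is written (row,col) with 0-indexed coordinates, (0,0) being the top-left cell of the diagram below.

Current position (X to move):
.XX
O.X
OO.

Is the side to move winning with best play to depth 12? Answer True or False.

X winning at [.XX/O.X/OO.]: True

[.XX/O.X/OO.] X move#1: (0,0):-1/XXX/O.X/OO., (1,1):-1/.XX/OXX/OO., (2,2):+1/.XX/O.X/OOX*
[.XX/O.X/OOX] end (terminal -1, O#2); searched .XX/O.X/OO. to 12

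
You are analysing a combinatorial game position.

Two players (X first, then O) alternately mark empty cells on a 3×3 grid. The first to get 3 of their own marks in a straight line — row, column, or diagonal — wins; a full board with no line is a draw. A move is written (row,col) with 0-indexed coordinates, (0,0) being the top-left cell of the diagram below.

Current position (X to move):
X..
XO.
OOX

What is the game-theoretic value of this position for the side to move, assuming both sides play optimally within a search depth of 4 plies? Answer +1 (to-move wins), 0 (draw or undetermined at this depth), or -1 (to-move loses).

ply 1, X at X../XO./OOX | (0,1)=-1→XX./XO./OOX*; (0,2)=-1→X.X/XO./OOX; (1,2)=-1→X../XOX/OOX
ply 2, O at XX./XO./OOX | (0,2)=+1→XXO/XO./OOX*; (1,2)=-1→XX./XOO/OOX
ply 3: XXO/XO./OOX is terminal -1 (X); from X../XO./OOX depth 4

value(X../XO./OOX, X) = -1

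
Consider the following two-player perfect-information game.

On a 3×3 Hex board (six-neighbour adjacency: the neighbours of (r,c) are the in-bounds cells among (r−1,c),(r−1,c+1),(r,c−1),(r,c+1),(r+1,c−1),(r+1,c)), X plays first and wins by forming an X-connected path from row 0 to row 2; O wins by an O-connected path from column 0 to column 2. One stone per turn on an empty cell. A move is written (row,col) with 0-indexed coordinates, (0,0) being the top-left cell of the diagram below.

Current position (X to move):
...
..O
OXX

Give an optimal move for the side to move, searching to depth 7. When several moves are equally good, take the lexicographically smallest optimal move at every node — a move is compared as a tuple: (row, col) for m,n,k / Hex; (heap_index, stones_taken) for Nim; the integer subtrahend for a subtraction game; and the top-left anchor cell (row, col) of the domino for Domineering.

p1 X@[.../..O/OXX]: (0,0)[X../..O/OXX]-1 (0,1)[.X./..O/OXX]-1 (0,2)[..X/..O/OXX]-1 (1,0)[.../X.O/OXX]-1 (1,1)[.../.XO/OXX]+1*
p2 O@[.../.XO/OXX]: (0,0)[O../.XO/OXX]-1* (0,1)[.O./.XO/OXX]-1 (0,2)[..O/.XO/OXX]-1 (1,0)[.../OXO/OXX]-1
p3 X@[O../.XO/OXX]: (0,1)[OX./.XO/OXX]+1* (0,2)[O.X/.XO/OXX]+1 (1,0)[O../XXO/OXX]+1
p4 O@[OX./.XO/OXX] terminal -1; root [.../..O/OXX] d7

X's best at [.../..O/OXX]: (1,1)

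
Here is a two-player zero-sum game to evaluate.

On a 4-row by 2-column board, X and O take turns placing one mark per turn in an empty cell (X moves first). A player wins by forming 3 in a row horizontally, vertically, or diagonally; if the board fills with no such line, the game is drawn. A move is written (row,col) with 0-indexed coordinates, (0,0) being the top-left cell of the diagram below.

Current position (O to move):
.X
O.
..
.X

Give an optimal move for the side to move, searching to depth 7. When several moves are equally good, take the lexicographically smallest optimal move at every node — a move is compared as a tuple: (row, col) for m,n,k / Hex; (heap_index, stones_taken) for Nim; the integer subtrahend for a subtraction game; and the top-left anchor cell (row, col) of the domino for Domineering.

p1 O@[.X/O./../.X]: (0,0)[OX/O./../.X]+0 (1,1)[.X/OO/../.X]+0 (2,0)[.X/O./O./.X]+1* (2,1)[.X/O./.O/.X]+0 (3,0)[.X/O./../OX]+0
p2 X@[.X/O./O./.X]: (0,0)[XX/O./O./.X]-1* (1,1)[.X/OX/O./.X]-1 (2,1)[.X/O./OX/.X]-1 (3,0)[.X/O./O./XX]-1
p3 O@[XX/O./O./.X]: (1,1)[XX/OO/O./.X]+0 (2,1)[XX/O./OO/.X]+0 (3,0)[XX/O./O./OX]+1*
p4 X@[XX/O./O./OX] terminal -1; root [.X/O./../.X] d7

O's best at [.X/O./../.X]: (2,0)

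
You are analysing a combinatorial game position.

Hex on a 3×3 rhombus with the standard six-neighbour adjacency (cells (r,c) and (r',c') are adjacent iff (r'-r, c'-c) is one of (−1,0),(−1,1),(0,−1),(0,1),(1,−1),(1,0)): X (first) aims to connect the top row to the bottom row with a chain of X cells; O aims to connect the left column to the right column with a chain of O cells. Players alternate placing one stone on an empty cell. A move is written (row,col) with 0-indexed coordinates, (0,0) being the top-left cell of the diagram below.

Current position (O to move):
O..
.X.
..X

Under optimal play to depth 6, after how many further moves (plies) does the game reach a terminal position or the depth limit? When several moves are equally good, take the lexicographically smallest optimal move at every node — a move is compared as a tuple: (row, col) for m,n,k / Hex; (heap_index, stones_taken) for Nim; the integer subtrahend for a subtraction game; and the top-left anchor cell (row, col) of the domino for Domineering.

PV length from [O../.X./..X]: 4 plies

p1 O@[O../.X./..X]: (0,1)[OO./.X./..X]-1* (0,2)[O.O/.X./..X]-1 (1,0)[O../OX./..X]-1 (1,2)[O../.XO/..X]-1 (2,0)[O../.X./O.X]-1 (2,1)[O../.X./.OX]-1
p2 X@[OO./.X./..X]: (0,2)[OOX/.X./..X]+1* (1,0)[OO./XX./..X]-1 (1,2)[OO./.XX/..X]-1 (2,0)[OO./.X./X.X]-1 (2,1)[OO./.X./.XX]-1
p3 O@[OOX/.X./..X]: (1,0)[OOX/OX./..X]-1* (1,2)[OOX/.XO/..X]-1 (2,0)[OOX/.X./O.X]-1 (2,1)[OOX/.X./.OX]-1
p4 X@[OOX/OX./..X]: (1,2)[OOX/OXX/..X]+1* (2,0)[OOX/OX./X.X]+1 (2,1)[OOX/OX./.XX]+1
p5 O@[OOX/OXX/..X] terminal -1; root [O../.X./..X] d6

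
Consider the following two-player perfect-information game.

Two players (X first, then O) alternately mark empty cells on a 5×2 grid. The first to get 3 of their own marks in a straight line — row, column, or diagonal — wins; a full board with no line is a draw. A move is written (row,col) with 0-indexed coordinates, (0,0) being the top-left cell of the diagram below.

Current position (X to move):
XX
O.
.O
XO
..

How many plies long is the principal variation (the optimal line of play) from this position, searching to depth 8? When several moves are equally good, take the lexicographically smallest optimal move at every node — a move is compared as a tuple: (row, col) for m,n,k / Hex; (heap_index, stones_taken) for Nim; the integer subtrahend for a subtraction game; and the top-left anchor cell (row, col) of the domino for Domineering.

p1 X@[XX/O./.O/XO/..]: (1,1)[XX/OX/.O/XO/..]-1* (2,0)[XX/O./XO/XO/..]-1 (4,0)[XX/O./.O/XO/X.]-1 (4,1)[XX/O./.O/XO/.X]-1
p2 O@[XX/OX/.O/XO/..]: (2,0)[XX/OX/OO/XO/..]+0 (4,0)[XX/OX/.O/XO/O.]+0 (4,1)[XX/OX/.O/XO/.O]+1*
p3 X@[XX/OX/.O/XO/.O] terminal -1; root [XX/O./.O/XO/..] d8

PV length from [XX/O./.O/XO/..]: 2 plies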